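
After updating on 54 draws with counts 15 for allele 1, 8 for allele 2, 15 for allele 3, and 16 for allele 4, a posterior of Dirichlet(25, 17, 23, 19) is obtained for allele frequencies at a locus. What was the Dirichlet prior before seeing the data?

Dirichlet(10, 9, 8, 3)

For a Dirichlet(α) prior with multinomial counts c, the posterior is Dirichlet(α + c) componentwise.
Subtract each count from the matching posterior parameter: 25−15=10, 17−8=9, 23−15=8, 19−16=3.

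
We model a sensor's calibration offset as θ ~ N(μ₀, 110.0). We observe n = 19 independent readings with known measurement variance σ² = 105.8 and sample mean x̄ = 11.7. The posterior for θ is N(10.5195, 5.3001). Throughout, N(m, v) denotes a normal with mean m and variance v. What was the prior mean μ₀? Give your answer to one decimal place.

With known observation variance, the Normal–Normal posterior has precision τ_n = τ₀ + n/σ² and mean μ_n = (τ₀μ₀ + (n/σ²)x̄)/τ_n.
Here τ₀ = 1/110.0 = 0.009091 and τ_data = 19/105.8 = 0.179584, so τ_n = 0.188675.
Rearranging for μ₀: μ₀ = (μ_n·τ_n − τ_data·x̄)/τ₀ = (10.5195·0.188675 − 0.179584·11.7) / 0.009091 = -0.116366/0.009091 ≈ -12.8.

μ₀ = -12.8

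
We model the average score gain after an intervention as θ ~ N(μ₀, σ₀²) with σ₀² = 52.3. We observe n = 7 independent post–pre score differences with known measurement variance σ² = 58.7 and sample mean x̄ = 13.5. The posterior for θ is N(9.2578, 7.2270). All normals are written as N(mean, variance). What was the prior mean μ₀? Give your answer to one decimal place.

The posterior mean is a precision-weighted average: μ_n = (τ₀μ₀ + τ_data·x̄)/(τ₀+τ_data), with τ₀=1/σ₀² and τ_data=n/σ².
Here τ₀ = 1/52.3 = 0.019120 and τ_data = 7/58.7 = 0.119250, so τ_n = 0.138370.
Rearranging for μ₀: μ₀ = (μ_n·τ_n − τ_data·x̄)/τ₀ = (9.2578·0.138370 − 0.119250·13.5) / 0.019120 = -0.328873/0.019120 ≈ -17.2.

μ₀ = -17.2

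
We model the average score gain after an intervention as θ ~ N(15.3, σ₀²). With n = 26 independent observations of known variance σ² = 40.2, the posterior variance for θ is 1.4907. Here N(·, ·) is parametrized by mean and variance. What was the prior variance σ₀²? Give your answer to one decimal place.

σ₀² = 41.6

Posterior precision equals prior precision plus data precision: 1/σ_n² = 1/σ₀² + n/σ².
So 1/σ₀² = 1/1.4907 − 26/40.2 = 0.670826 − 0.646766 = 0.024060.
Hence σ₀² = 1/0.024060 ≈ 41.6.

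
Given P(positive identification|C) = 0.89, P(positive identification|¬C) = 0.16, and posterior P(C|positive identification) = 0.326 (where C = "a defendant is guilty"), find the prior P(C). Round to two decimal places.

In odds form, posterior odds = prior odds × likelihood ratio, so prior odds = posterior odds ÷ LR.
Posterior odds = 0.326/(1−0.326) = 0.4837. LR = 0.89/0.16 = 5.5625.
Prior odds = 0.4837/5.5625 = 0.0870, so P(C) = 0.0870/(1+0.0870) ≈ 0.08.

P(C) = 0.08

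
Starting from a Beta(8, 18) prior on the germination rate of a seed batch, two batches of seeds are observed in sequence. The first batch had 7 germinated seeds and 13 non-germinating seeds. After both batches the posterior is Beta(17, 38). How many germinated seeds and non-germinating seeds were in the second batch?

2 germinated seeds and 7 non-germinating seeds

Because Beta–binomial updating is additive in the counts, the combined data contributed (α_post−α_prior, β_post−β_prior) successes and failures.
Total across both batches: 17−8=9 germinated seeds, 38−18=20 non-germinating seeds.
Subtract the first batch: 9−7=2 germinated seeds and 20−13=7 non-germinating seeds.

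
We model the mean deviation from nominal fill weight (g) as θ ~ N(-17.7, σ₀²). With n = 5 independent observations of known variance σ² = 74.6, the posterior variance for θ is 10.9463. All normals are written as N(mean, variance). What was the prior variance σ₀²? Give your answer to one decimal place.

For the Normal–Normal model with known σ², precisions add: τ_n = τ₀ + n/σ².
So 1/σ₀² = 1/10.9463 − 5/74.6 = 0.091355 − 0.067024 = 0.024331.
Hence σ₀² = 1/0.024331 ≈ 41.1.

σ₀² = 41.1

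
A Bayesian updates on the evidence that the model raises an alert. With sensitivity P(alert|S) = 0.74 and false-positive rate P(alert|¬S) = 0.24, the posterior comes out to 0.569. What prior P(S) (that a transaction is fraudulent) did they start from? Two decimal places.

P(S) = 0.30

Bayes' rule in odds form gives O(S|E) = O(S)·[P(E|S)/P(E|¬S)], hence O(S) = O(S|E)/LR.
Posterior odds = 0.569/(1−0.569) = 1.3202. LR = 0.74/0.24 = 3.0833.
Prior odds = 1.3202/3.0833 = 0.4282, so P(S) = 0.4282/(1+0.4282) ≈ 0.30.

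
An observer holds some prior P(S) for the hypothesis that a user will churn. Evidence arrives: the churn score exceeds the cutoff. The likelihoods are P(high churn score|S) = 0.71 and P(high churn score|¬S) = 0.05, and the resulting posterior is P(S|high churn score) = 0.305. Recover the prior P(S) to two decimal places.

In odds form, posterior odds = prior odds × likelihood ratio, so prior odds = posterior odds ÷ LR.
Posterior odds = 0.305/(1−0.305) = 0.4388. LR = 0.71/0.05 = 14.2000.
Prior odds = 0.4388/14.2000 = 0.0309, so P(S) = 0.0309/(1+0.0309) ≈ 0.03.

P(S) = 0.03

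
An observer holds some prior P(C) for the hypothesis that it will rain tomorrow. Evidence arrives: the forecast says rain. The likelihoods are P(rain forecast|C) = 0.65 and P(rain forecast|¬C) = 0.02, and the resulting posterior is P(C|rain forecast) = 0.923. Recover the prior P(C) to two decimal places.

In odds form, posterior odds = prior odds × likelihood ratio, so prior odds = posterior odds ÷ LR.
Posterior odds = 0.923/(1−0.923) = 11.9870. LR = 0.65/0.02 = 32.5000.
Prior odds = 11.9870/32.5000 = 0.3688, so P(C) = 0.3688/(1+0.3688) ≈ 0.27.

P(C) = 0.27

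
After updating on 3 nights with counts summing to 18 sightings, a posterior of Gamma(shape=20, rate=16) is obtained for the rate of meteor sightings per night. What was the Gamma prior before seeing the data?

Gamma(shape=2, rate=13)

A Gamma(α, β) prior (rate parametrization) on a Poisson rate with n observations summing to S gives posterior Gamma(α+S, β+n).
So α = 20 − 18 = 2 and β = 16 − 3 = 13.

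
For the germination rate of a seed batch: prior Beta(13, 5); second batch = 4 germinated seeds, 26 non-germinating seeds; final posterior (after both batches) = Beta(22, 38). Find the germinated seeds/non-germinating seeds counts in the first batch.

Because Beta–binomial updating is additive in the counts, the combined data contributed (α_post−α_prior, β_post−β_prior) successes and failures.
Total across both batches: 22−13=9 germinated seeds, 38−5=33 non-germinating seeds.
Subtract the second batch: 9−4=5 germinated seeds and 33−26=7 non-germinating seeds.

5 germinated seeds and 7 non-germinating seeds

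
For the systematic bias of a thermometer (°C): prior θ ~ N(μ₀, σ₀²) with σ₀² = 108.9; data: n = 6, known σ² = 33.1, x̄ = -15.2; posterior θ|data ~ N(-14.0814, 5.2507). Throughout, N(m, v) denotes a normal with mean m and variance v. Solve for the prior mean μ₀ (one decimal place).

The posterior mean is a precision-weighted average: μ_n = (τ₀μ₀ + τ_data·x̄)/(τ₀+τ_data), with τ₀=1/σ₀² and τ_data=n/σ².
Here τ₀ = 1/108.9 = 0.009183 and τ_data = 6/33.1 = 0.181269, so τ_n = 0.190452.
Rearranging for μ₀: μ₀ = (μ_n·τ_n − τ_data·x̄)/τ₀ = (-14.0814·0.190452 − 0.181269·-15.2) / 0.009183 = 0.073458/0.009183 ≈ 8.0.

μ₀ = 8.0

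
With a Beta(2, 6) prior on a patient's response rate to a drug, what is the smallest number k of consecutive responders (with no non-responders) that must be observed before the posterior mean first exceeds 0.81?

After k responders and 0 non-responders the posterior is Beta(2+k, 6), with mean (2+k)/(2+6+k).
Set (2+k)/(8+k) > 0.81 and solve: k > (0.81·8 − 2)/(1 − 0.81) = 23.579.
The smallest integer exceeding 23.579 is 24, and checking k=24: (26)/(32) = 0.8125 > 0.81.

k = 24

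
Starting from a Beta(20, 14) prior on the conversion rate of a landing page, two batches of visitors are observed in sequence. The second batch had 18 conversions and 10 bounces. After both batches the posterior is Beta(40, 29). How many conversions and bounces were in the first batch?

2 conversions and 5 bounces

Sequential conjugate updates are equivalent to a single update on the pooled data, so total successes = posterior α − prior α and total failures = posterior β − prior β.
Total across both batches: 40−20=20 conversions, 29−14=15 bounces.
Subtract the second batch: 20−18=2 conversions and 15−10=5 bounces.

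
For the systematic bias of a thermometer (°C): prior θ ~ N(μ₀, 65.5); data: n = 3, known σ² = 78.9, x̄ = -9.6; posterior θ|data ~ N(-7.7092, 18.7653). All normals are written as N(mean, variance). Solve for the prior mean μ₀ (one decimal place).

With known observation variance, the Normal–Normal posterior has precision τ_n = τ₀ + n/σ² and mean μ_n = (τ₀μ₀ + (n/σ²)x̄)/τ_n.
Here τ₀ = 1/65.5 = 0.015267 and τ_data = 3/78.9 = 0.038023, so τ_n = 0.053290.
Rearranging for μ₀: μ₀ = (μ_n·τ_n − τ_data·x̄)/τ₀ = (-7.7092·0.053290 − 0.038023·-9.6) / 0.015267 = -0.045802/0.015267 ≈ -3.0.

μ₀ = -3.0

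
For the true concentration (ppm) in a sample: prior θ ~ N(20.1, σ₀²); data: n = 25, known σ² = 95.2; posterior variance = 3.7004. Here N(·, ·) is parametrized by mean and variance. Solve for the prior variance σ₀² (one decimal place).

Posterior precision equals prior precision plus data precision: 1/σ_n² = 1/σ₀² + n/σ².
So 1/σ₀² = 1/3.7004 − 25/95.2 = 0.270241 − 0.262605 = 0.007636.
Hence σ₀² = 1/0.007636 ≈ 131.0.

σ₀² = 131.0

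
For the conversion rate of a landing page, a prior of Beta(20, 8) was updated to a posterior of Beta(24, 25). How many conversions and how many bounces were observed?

A Beta(α, β) prior with s successes and f failures in binomial data gives a Beta(α+s, β+f) posterior.
So s = 24 − 20 = 4 and f = 25 − 8 = 17.

4 conversions and 17 bounces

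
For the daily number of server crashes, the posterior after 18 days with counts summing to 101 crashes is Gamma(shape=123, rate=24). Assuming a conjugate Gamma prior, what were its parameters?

Gamma(shape=22, rate=6)

Gamma–Poisson conjugacy: posterior shape = α + Σxᵢ, posterior rate = β + n.
So α = 123 − 101 = 22 and β = 24 − 18 = 6.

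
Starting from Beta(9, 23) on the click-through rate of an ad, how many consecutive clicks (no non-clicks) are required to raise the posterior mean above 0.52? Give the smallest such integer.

After k clicks and 0 non-clicks the posterior is Beta(9+k, 23), with mean (9+k)/(9+23+k).
Set (9+k)/(32+k) > 0.52 and solve: k > (0.52·32 − 9)/(1 − 0.52) = 15.917.
The smallest integer exceeding 15.917 is 16, and checking k=16: (25)/(48) = 0.5208 > 0.52.

k = 16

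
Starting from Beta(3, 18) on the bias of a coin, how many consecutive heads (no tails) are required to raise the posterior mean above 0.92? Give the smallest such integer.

After k heads and 0 tails the posterior is Beta(3+k, 18), with mean (3+k)/(3+18+k).
Set (3+k)/(21+k) > 0.92 and solve: k > (0.92·21 − 3)/(1 − 0.92) = 204.000.
The smallest integer exceeding 204.000 is 205, and checking k=205: (208)/(226) = 0.9204 > 0.92.

k = 205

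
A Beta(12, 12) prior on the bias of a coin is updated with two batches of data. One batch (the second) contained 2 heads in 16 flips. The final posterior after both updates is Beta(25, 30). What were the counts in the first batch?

11 heads and 4 tails

Because Beta–binomial updating is additive in the counts, the combined data contributed (α_post−α_prior, β_post−β_prior) successes and failures.
Total across both batches: 25−12=13 heads, 30−12=18 tails.
Subtract the second batch: 13−2=11 heads and 18−14=4 tails.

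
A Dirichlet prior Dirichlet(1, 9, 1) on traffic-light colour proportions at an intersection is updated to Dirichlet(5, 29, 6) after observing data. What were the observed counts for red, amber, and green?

For a Dirichlet(α) prior with multinomial counts c, the posterior is Dirichlet(α + c) componentwise.
Counts are posterior − prior componentwise: 5−1=4, 29−9=20, 6−1=5.

counts (4, 20, 5)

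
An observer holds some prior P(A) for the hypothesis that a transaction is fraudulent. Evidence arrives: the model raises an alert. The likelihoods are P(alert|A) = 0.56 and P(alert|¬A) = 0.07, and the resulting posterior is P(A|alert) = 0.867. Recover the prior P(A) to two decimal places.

In odds form, posterior odds = prior odds × likelihood ratio, so prior odds = posterior odds ÷ LR.
Posterior odds = 0.867/(1−0.867) = 6.5188. LR = 0.56/0.07 = 8.0000.
Prior odds = 6.5188/8.0000 = 0.8148, so P(A) = 0.8148/(1+0.8148) ≈ 0.45.

P(A) = 0.45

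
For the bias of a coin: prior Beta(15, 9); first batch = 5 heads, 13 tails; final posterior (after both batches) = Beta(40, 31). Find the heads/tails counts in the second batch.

20 heads and 9 tails

Because Beta–binomial updating is additive in the counts, the combined data contributed (α_post−α_prior, β_post−β_prior) successes and failures.
Total across both batches: 40−15=25 heads, 31−9=22 tails.
Subtract the first batch: 25−5=20 heads and 22−13=9 tails.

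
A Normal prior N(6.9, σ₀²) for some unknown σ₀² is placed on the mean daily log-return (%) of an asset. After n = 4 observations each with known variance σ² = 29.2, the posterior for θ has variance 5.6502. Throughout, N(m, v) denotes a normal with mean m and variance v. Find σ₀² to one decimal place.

σ₀² = 25.0

For the Normal–Normal model with known σ², precisions add: τ_n = τ₀ + n/σ².
So 1/σ₀² = 1/5.6502 − 4/29.2 = 0.176985 − 0.136986 = 0.039999.
Hence σ₀² = 1/0.039999 ≈ 25.0.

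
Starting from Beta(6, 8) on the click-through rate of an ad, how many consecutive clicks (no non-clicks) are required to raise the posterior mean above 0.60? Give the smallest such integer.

k = 7

After k clicks and 0 non-clicks the posterior is Beta(6+k, 8), with mean (6+k)/(6+8+k).
Set (6+k)/(14+k) > 0.60 and solve: k > (0.60·14 − 6)/(1 − 0.60) = 6.000.
The smallest integer exceeding 6.000 is 7, and checking k=7: (13)/(21) = 0.6190 > 0.60.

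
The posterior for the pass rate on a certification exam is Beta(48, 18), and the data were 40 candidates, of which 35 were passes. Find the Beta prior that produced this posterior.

Beta(13, 13)

Beta is conjugate to the binomial likelihood: posterior = Beta(α+s, β+f).
Subtract the data counts: 48−35=13, 18−5=13.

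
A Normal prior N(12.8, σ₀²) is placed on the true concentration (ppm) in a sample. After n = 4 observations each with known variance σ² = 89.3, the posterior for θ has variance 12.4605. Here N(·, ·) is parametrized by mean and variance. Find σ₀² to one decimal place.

Posterior precision equals prior precision plus data precision: 1/σ_n² = 1/σ₀² + n/σ².
So 1/σ₀² = 1/12.4605 − 4/89.3 = 0.080254 − 0.044793 = 0.035461.
Hence σ₀² = 1/0.035461 ≈ 28.2.

σ₀² = 28.2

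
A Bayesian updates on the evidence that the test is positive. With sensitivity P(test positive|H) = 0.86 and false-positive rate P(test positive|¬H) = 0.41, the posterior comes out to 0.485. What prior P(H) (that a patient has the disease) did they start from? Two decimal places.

P(H) = 0.31

Bayes' rule in odds form gives O(H|E) = O(H)·[P(E|H)/P(E|¬H)], hence O(H) = O(H|E)/LR.
Posterior odds = 0.485/(1−0.485) = 0.9417. LR = 0.86/0.41 = 2.0976.
Prior odds = 0.9417/2.0976 = 0.4489, so P(H) = 0.4489/(1+0.4489) ≈ 0.31.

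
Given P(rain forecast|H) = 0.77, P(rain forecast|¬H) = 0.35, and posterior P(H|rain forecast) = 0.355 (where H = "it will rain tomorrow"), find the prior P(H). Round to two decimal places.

In odds form, posterior odds = prior odds × likelihood ratio, so prior odds = posterior odds ÷ LR.
Posterior odds = 0.355/(1−0.355) = 0.5504. LR = 0.77/0.35 = 2.2000.
Prior odds = 0.5504/2.2000 = 0.2502, so P(H) = 0.2502/(1+0.2502) ≈ 0.20.

P(H) = 0.20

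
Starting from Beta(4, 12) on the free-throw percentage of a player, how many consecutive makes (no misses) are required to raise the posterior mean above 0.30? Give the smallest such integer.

k = 2

After k makes and 0 misses the posterior is Beta(4+k, 12), with mean (4+k)/(4+12+k).
Set (4+k)/(16+k) > 0.30 and solve: k > (0.30·16 − 4)/(1 − 0.30) = 1.143.
The smallest integer exceeding 1.143 is 2, and checking k=2: (6)/(18) = 0.3333 > 0.30.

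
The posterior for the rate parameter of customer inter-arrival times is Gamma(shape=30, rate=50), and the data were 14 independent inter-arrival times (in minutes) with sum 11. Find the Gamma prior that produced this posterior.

Gamma–exponential conjugacy: posterior shape = α + n, posterior rate = β + Σtᵢ.
So α = 30 − 14 = 16 and β = 50 − 11 = 39.

Gamma(shape=16, rate=39)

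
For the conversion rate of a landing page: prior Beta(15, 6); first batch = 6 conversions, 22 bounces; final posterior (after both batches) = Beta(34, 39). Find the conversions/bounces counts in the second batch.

13 conversions and 11 bounces

Because Beta–binomial updating is additive in the counts, the combined data contributed (α_post−α_prior, β_post−β_prior) successes and failures.
Total across both batches: 34−15=19 conversions, 39−6=33 bounces.
Subtract the first batch: 19−6=13 conversions and 33−22=11 bounces.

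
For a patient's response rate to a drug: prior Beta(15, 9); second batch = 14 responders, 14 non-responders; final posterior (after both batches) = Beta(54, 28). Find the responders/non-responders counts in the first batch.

25 responders and 5 non-responders

Because Beta–binomial updating is additive in the counts, the combined data contributed (α_post−α_prior, β_post−β_prior) successes and failures.
Total across both batches: 54−15=39 responders, 28−9=19 non-responders.
Subtract the second batch: 39−14=25 responders and 19−14=5 non-responders.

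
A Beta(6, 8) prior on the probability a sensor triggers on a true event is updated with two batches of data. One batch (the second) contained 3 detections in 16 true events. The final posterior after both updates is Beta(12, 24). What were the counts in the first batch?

Because Beta–binomial updating is additive in the counts, the combined data contributed (α_post−α_prior, β_post−β_prior) successes and failures.
Total across both batches: 12−6=6 detections, 24−8=16 misses.
Subtract the second batch: 6−3=3 detections and 16−13=3 misses.

3 detections and 3 misses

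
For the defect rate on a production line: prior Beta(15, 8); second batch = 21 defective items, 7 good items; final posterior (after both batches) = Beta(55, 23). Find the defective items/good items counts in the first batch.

Sequential conjugate updates are equivalent to a single update on the pooled data, so total successes = posterior α − prior α and total failures = posterior β − prior β.
Total across both batches: 55−15=40 defective items, 23−8=15 good items.
Subtract the second batch: 40−21=19 defective items and 15−7=8 good items.

19 defective items and 8 good items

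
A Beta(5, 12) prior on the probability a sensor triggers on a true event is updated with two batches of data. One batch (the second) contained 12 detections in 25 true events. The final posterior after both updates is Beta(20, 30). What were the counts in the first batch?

3 detections and 5 misses

Sequential conjugate updates are equivalent to a single update on the pooled data, so total successes = posterior α − prior α and total failures = posterior β − prior β.
Total across both batches: 20−5=15 detections, 30−12=18 misses.
Subtract the second batch: 15−12=3 detections and 18−13=5 misses.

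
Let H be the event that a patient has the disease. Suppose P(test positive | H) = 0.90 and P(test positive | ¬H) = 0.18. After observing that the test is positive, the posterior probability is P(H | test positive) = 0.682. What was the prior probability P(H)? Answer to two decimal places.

P(H) = 0.30

Bayes' rule in odds form gives O(H|E) = O(H)·[P(E|H)/P(E|¬H)], hence O(H) = O(H|E)/LR.
Posterior odds = 0.682/(1−0.682) = 2.1447. LR = 0.90/0.18 = 5.0000.
Prior odds = 2.1447/5.0000 = 0.4289, so P(H) = 0.4289/(1+0.4289) ≈ 0.30.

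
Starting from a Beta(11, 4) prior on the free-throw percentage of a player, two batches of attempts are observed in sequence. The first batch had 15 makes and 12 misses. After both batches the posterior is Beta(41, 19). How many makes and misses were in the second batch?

Sequential conjugate updates are equivalent to a single update on the pooled data, so total successes = posterior α − prior α and total failures = posterior β − prior β.
Total across both batches: 41−11=30 makes, 19−4=15 misses.
Subtract the first batch: 30−15=15 makes and 15−12=3 misses.

15 makes and 3 misses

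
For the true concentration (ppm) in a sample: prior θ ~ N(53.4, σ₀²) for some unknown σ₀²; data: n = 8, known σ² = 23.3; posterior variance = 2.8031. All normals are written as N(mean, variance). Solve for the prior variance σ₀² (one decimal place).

Posterior precision equals prior precision plus data precision: 1/σ_n² = 1/σ₀² + n/σ².
So 1/σ₀² = 1/2.8031 − 8/23.3 = 0.356748 − 0.343348 = 0.013400.
Hence σ₀² = 1/0.013400 ≈ 74.6.

σ₀² = 74.6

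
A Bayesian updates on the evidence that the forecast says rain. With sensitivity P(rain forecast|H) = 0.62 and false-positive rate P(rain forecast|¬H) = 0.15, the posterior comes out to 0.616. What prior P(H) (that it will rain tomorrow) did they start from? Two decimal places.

P(H) = 0.28

In odds form, posterior odds = prior odds × likelihood ratio, so prior odds = posterior odds ÷ LR.
Posterior odds = 0.616/(1−0.616) = 1.6042. LR = 0.62/0.15 = 4.1333.
Prior odds = 1.6042/4.1333 = 0.3881, so P(H) = 0.3881/(1+0.3881) ≈ 0.28.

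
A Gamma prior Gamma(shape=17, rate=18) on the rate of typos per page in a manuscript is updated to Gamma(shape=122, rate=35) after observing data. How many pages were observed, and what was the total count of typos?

n = 17 pages with total 105 typos

A Gamma(α, β) prior (rate parametrization) on a Poisson rate with n observations summing to S gives posterior Gamma(α+S, β+n).
Matching: Σxᵢ = 122 − 17 = 105 and n = 35 − 18 = 17.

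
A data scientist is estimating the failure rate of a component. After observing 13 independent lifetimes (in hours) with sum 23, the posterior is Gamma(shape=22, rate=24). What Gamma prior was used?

For an exponential likelihood with a Gamma(α, β) prior on the rate, n observations with total T give posterior Gamma(α+n, β+T).
So α = 22 − 13 = 9 and β = 24 − 23 = 1.

Gamma(shape=9, rate=1)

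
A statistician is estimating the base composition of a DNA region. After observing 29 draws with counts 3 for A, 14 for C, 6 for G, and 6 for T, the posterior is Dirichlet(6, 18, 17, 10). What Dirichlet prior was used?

For a Dirichlet(α) prior with multinomial counts c, the posterior is Dirichlet(α + c) componentwise.
Subtract each count from the matching posterior parameter: 6−3=3, 18−14=4, 17−6=11, 10−6=4.

Dirichlet(3, 4, 11, 4)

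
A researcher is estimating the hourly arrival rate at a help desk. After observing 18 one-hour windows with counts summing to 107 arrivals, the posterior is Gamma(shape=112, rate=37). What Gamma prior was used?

Gamma(shape=5, rate=19)

A Gamma(α, β) prior (rate parametrization) on a Poisson rate with n observations summing to S gives posterior Gamma(α+S, β+n).
So α = 112 − 107 = 5 and β = 37 − 18 = 19.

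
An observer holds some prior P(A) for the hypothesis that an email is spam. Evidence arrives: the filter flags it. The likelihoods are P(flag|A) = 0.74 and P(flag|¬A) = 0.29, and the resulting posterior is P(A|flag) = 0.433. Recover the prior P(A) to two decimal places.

Bayes' rule in odds form gives O(A|E) = O(A)·[P(E|A)/P(E|¬A)], hence O(A) = O(A|E)/LR.
Posterior odds = 0.433/(1−0.433) = 0.7637. LR = 0.74/0.29 = 2.5517.
Prior odds = 0.7637/2.5517 = 0.2993, so P(A) = 0.2993/(1+0.2993) ≈ 0.23.

P(A) = 0.23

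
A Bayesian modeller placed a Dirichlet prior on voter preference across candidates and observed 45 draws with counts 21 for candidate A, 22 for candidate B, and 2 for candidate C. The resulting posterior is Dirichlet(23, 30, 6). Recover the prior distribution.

For a Dirichlet(α) prior with multinomial counts c, the posterior is Dirichlet(α + c) componentwise.
Subtract each count from the matching posterior parameter: 23−21=2, 30−22=8, 6−2=4.

Dirichlet(2, 8, 4)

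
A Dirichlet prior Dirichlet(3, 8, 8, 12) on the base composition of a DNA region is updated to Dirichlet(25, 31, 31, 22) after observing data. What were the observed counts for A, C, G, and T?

For a Dirichlet(α) prior with multinomial counts c, the posterior is Dirichlet(α + c) componentwise.
Counts are posterior − prior componentwise: 25−3=22, 31−8=23, 31−8=23, 22−12=10.

counts (22, 23, 23, 10)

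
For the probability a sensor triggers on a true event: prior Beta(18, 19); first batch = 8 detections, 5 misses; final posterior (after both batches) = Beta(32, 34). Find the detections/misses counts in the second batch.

Because Beta–binomial updating is additive in the counts, the combined data contributed (α_post−α_prior, β_post−β_prior) successes and failures.
Total across both batches: 32−18=14 detections, 34−19=15 misses.
Subtract the first batch: 14−8=6 detections and 15−5=10 misses.

6 detections and 10 misses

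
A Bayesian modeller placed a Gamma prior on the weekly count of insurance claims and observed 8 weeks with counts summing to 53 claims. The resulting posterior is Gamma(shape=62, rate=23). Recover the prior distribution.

Gamma–Poisson conjugacy: posterior shape = α + Σxᵢ, posterior rate = β + n.
So α = 62 − 53 = 9 and β = 23 − 8 = 15.

Gamma(shape=9, rate=15)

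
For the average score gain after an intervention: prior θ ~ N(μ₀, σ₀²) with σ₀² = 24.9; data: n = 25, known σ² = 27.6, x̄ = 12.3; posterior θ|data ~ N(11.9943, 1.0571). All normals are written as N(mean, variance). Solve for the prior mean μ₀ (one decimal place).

μ₀ = 5.1

With known observation variance, the Normal–Normal posterior has precision τ_n = τ₀ + n/σ² and mean μ_n = (τ₀μ₀ + (n/σ²)x̄)/τ_n.
Here τ₀ = 1/24.9 = 0.040161 and τ_data = 25/27.6 = 0.905797, so τ_n = 0.945958.
Rearranging for μ₀: μ₀ = (μ_n·τ_n − τ_data·x̄)/τ₀ = (11.9943·0.945958 − 0.905797·12.3) / 0.040161 = 0.204801/0.040161 ≈ 5.1.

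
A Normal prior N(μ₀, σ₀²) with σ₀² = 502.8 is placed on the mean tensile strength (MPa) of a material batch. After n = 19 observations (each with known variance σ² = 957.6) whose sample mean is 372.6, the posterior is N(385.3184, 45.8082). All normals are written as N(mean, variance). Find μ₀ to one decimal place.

With known observation variance, the Normal–Normal posterior has precision τ_n = τ₀ + n/σ² and mean μ_n = (τ₀μ₀ + (n/σ²)x̄)/τ_n.
Here τ₀ = 1/502.8 = 0.001989 and τ_data = 19/957.6 = 0.019841, so τ_n = 0.021830.
Rearranging for μ₀: μ₀ = (μ_n·τ_n − τ_data·x̄)/τ₀ = (385.3184·0.021830 − 0.019841·372.6) / 0.001989 = 1.018744/0.001989 ≈ 512.2.

μ₀ = 512.2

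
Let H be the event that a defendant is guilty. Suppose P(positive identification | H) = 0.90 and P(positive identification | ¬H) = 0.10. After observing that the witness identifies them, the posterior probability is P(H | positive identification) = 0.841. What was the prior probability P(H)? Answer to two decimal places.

Bayes' rule in odds form gives O(H|E) = O(H)·[P(E|H)/P(E|¬H)], hence O(H) = O(H|E)/LR.
Posterior odds = 0.841/(1−0.841) = 5.2893. LR = 0.90/0.10 = 9.0000.
Prior odds = 5.2893/9.0000 = 0.5877, so P(H) = 0.5877/(1+0.5877) ≈ 0.37.

P(H) = 0.37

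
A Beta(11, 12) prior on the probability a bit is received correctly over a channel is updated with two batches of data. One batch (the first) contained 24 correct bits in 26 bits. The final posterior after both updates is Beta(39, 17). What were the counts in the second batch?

Because Beta–binomial updating is additive in the counts, the combined data contributed (α_post−α_prior, β_post−β_prior) successes and failures.
Total across both batches: 39−11=28 correct bits, 17−12=5 errors.
Subtract the first batch: 28−24=4 correct bits and 5−2=3 errors.

4 correct bits and 3 errors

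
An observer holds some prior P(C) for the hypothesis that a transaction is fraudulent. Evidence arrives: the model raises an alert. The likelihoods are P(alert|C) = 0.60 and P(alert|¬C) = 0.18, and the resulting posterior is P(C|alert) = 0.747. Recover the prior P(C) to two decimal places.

P(C) = 0.47

Bayes' rule in odds form gives O(C|E) = O(C)·[P(E|C)/P(E|¬C)], hence O(C) = O(C|E)/LR.
Posterior odds = 0.747/(1−0.747) = 2.9526. LR = 0.60/0.18 = 3.3333.
Prior odds = 2.9526/3.3333 = 0.8858, so P(C) = 0.8858/(1+0.8858) ≈ 0.47.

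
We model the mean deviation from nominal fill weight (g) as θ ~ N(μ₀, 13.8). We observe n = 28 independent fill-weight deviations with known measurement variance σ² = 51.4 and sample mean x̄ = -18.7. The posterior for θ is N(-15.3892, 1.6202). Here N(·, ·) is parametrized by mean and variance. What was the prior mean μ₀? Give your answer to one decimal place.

With known observation variance, the Normal–Normal posterior has precision τ_n = τ₀ + n/σ² and mean μ_n = (τ₀μ₀ + (n/σ²)x̄)/τ_n.
Here τ₀ = 1/13.8 = 0.072464 and τ_data = 28/51.4 = 0.544747, so τ_n = 0.617211.
Rearranging for μ₀: μ₀ = (μ_n·τ_n − τ_data·x̄)/τ₀ = (-15.3892·0.617211 − 0.544747·-18.7) / 0.072464 = 0.688385/0.072464 ≈ 9.5.

μ₀ = 9.5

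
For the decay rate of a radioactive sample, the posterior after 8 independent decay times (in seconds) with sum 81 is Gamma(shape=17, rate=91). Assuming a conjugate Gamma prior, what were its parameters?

Gamma–exponential conjugacy: posterior shape = α + n, posterior rate = β + Σtᵢ.
So α = 17 − 8 = 9 and β = 91 − 81 = 10.

Gamma(shape=9, rate=10)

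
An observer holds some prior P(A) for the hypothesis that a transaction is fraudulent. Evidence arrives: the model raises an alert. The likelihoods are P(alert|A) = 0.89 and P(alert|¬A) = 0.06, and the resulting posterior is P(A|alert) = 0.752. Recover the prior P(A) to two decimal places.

Bayes' rule in odds form gives O(A|E) = O(A)·[P(E|A)/P(E|¬A)], hence O(A) = O(A|E)/LR.
Posterior odds = 0.752/(1−0.752) = 3.0323. LR = 0.89/0.06 = 14.8333.
Prior odds = 3.0323/14.8333 = 0.2044, so P(A) = 0.2044/(1+0.2044) ≈ 0.17.

P(A) = 0.17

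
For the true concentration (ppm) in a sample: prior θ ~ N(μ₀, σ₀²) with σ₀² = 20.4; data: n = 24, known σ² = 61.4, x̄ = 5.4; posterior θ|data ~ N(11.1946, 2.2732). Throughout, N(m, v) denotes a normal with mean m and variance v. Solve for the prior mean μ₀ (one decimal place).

μ₀ = 57.4

With known observation variance, the Normal–Normal posterior has precision τ_n = τ₀ + n/σ² and mean μ_n = (τ₀μ₀ + (n/σ²)x̄)/τ_n.
Here τ₀ = 1/20.4 = 0.049020 and τ_data = 24/61.4 = 0.390879, so τ_n = 0.439899.
Rearranging for μ₀: μ₀ = (μ_n·τ_n − τ_data·x̄)/τ₀ = (11.1946·0.439899 − 0.390879·5.4) / 0.049020 = 2.813747/0.049020 ≈ 57.4.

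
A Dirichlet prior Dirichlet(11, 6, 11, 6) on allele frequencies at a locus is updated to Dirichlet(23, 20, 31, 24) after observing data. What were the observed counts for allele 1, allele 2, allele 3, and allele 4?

counts (12, 14, 20, 18)

For a Dirichlet(α) prior with multinomial counts c, the posterior is Dirichlet(α + c) componentwise.
Counts are posterior − prior componentwise: 23−11=12, 20−6=14, 31−11=20, 24−6=18.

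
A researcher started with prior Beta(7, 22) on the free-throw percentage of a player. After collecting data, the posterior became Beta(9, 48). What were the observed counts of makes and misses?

2 makes and 26 misses

A Beta(α, β) prior with s successes and f failures in binomial data gives a Beta(α+s, β+f) posterior.
So s = 9 − 7 = 2 and f = 48 − 22 = 26.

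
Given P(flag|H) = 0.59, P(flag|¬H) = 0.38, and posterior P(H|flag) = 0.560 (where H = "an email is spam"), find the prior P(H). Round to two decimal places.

Bayes' rule in odds form gives O(H|E) = O(H)·[P(E|H)/P(E|¬H)], hence O(H) = O(H|E)/LR.
Posterior odds = 0.560/(1−0.560) = 1.2727. LR = 0.59/0.38 = 1.5526.
Prior odds = 1.2727/1.5526 = 0.8197, so P(H) = 0.8197/(1+0.8197) ≈ 0.45.

P(H) = 0.45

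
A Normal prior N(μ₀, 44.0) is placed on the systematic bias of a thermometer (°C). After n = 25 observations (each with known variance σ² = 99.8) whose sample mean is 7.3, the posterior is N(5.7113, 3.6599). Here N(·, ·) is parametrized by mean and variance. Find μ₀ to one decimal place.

The posterior mean is a precision-weighted average: μ_n = (τ₀μ₀ + τ_data·x̄)/(τ₀+τ_data), with τ₀=1/σ₀² and τ_data=n/σ².
Here τ₀ = 1/44.0 = 0.022727 and τ_data = 25/99.8 = 0.250501, so τ_n = 0.273228.
Rearranging for μ₀: μ₀ = (μ_n·τ_n − τ_data·x̄)/τ₀ = (5.7113·0.273228 − 0.250501·7.3) / 0.022727 = -0.268170/0.022727 ≈ -11.8.

μ₀ = -11.8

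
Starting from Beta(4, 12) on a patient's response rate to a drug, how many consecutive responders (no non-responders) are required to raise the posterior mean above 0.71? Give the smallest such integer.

After k responders and 0 non-responders the posterior is Beta(4+k, 12), with mean (4+k)/(4+12+k).
Set (4+k)/(16+k) > 0.71 and solve: k > (0.71·16 − 4)/(1 − 0.71) = 25.379.
The smallest integer exceeding 25.379 is 26, and checking k=26: (30)/(42) = 0.7143 > 0.71.

k = 26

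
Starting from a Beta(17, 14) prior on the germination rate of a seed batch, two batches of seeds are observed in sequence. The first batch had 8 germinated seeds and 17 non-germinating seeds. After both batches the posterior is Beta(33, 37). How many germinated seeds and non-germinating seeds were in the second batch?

Sequential conjugate updates are equivalent to a single update on the pooled data, so total successes = posterior α − prior α and total failures = posterior β − prior β.
Total across both batches: 33−17=16 germinated seeds, 37−14=23 non-germinating seeds.
Subtract the first batch: 16−8=8 germinated seeds and 23−17=6 non-germinating seeds.

8 germinated seeds and 6 non-germinating seeds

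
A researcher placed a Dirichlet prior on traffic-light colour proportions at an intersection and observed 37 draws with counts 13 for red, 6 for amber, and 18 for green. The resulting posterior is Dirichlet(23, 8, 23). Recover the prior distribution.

For a Dirichlet(α) prior with multinomial counts c, the posterior is Dirichlet(α + c) componentwise.
Subtract each count from the matching posterior parameter: 23−13=10, 8−6=2, 23−18=5.

Dirichlet(10, 2, 5)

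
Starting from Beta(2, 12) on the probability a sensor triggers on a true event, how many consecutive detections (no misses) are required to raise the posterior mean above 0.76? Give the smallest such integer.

After k detections and 0 misses the posterior is Beta(2+k, 12), with mean (2+k)/(2+12+k).
Set (2+k)/(14+k) > 0.76 and solve: k > (0.76·14 − 2)/(1 − 0.76) = 36.000.
The smallest integer exceeding 36.000 is 37, and checking k=37: (39)/(51) = 0.7647 > 0.76.

k = 37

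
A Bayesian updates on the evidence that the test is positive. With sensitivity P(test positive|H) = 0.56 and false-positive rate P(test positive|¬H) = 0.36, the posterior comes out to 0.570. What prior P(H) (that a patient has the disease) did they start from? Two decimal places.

P(H) = 0.46

Bayes' rule in odds form gives O(H|E) = O(H)·[P(E|H)/P(E|¬H)], hence O(H) = O(H|E)/LR.
Posterior odds = 0.570/(1−0.570) = 1.3256. LR = 0.56/0.36 = 1.5556.
Prior odds = 1.3256/1.5556 = 0.8521, so P(H) = 0.8521/(1+0.8521) ≈ 0.46.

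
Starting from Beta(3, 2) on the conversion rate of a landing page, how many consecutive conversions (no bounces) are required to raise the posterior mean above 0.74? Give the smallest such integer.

After k conversions and 0 bounces the posterior is Beta(3+k, 2), with mean (3+k)/(3+2+k).
Set (3+k)/(5+k) > 0.74 and solve: k > (0.74·5 − 3)/(1 − 0.74) = 2.692.
The smallest integer exceeding 2.692 is 3, and checking k=3: (6)/(8) = 0.7500 > 0.74.

k = 3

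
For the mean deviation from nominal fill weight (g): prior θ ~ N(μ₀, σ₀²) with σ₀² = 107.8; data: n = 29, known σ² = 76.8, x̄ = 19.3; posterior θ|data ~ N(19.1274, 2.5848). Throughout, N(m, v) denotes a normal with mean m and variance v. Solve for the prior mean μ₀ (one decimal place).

μ₀ = 12.1

The posterior mean is a precision-weighted average: μ_n = (τ₀μ₀ + τ_data·x̄)/(τ₀+τ_data), with τ₀=1/σ₀² and τ_data=n/σ².
Here τ₀ = 1/107.8 = 0.009276 and τ_data = 29/76.8 = 0.377604, so τ_n = 0.386880.
Rearranging for μ₀: μ₀ = (μ_n·τ_n − τ_data·x̄)/τ₀ = (19.1274·0.386880 − 0.377604·19.3) / 0.009276 = 0.112251/0.009276 ≈ 12.1.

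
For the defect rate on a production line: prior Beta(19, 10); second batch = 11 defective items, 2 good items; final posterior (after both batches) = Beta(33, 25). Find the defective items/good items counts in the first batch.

3 defective items and 13 good items

Sequential conjugate updates are equivalent to a single update on the pooled data, so total successes = posterior α − prior α and total failures = posterior β − prior β.
Total across both batches: 33−19=14 defective items, 25−10=15 good items.
Subtract the second batch: 14−11=3 defective items and 15−2=13 good items.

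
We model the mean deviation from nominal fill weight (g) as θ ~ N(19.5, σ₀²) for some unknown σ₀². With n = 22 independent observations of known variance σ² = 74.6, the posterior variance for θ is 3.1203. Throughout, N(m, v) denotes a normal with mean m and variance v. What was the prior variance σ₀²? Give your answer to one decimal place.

σ₀² = 39.1

For the Normal–Normal model with known σ², precisions add: τ_n = τ₀ + n/σ².
So 1/σ₀² = 1/3.1203 − 22/74.6 = 0.320482 − 0.294906 = 0.025576.
Hence σ₀² = 1/0.025576 ≈ 39.1.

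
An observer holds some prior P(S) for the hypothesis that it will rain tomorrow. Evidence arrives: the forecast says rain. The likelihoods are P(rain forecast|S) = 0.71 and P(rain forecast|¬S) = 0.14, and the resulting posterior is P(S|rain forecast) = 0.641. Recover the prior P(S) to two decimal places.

P(S) = 0.26

Bayes' rule in odds form gives O(S|E) = O(S)·[P(E|S)/P(E|¬S)], hence O(S) = O(S|E)/LR.
Posterior odds = 0.641/(1−0.641) = 1.7855. LR = 0.71/0.14 = 5.0714.
Prior odds = 1.7855/5.0714 = 0.3521, so P(S) = 0.3521/(1+0.3521) ≈ 0.26.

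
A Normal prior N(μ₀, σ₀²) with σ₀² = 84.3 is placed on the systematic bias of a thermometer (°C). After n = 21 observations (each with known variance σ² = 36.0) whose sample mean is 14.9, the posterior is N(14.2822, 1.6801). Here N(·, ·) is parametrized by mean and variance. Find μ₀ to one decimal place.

μ₀ = -16.1

With known observation variance, the Normal–Normal posterior has precision τ_n = τ₀ + n/σ² and mean μ_n = (τ₀μ₀ + (n/σ²)x̄)/τ_n.
Here τ₀ = 1/84.3 = 0.011862 and τ_data = 21/36.0 = 0.583333, so τ_n = 0.595195.
Rearranging for μ₀: μ₀ = (μ_n·τ_n − τ_data·x̄)/τ₀ = (14.2822·0.595195 − 0.583333·14.9) / 0.011862 = -0.190968/0.011862 ≈ -16.1.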